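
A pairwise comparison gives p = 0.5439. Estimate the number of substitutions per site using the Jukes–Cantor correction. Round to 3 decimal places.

0.969

d = −(3/4) ln(1 − 4p/3) = −0.75 ln(1 − 0.7252) = −0.75 ln(0.2748)
  = −0.75 × (-1.291712) = 0.968784 substitutions/site.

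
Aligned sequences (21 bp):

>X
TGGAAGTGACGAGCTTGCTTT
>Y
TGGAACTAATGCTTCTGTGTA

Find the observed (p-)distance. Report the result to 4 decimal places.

The sequences differ at 10 of 21 positions (sites 6, 8, 10, 12, 13, 14, 15, 18, 19, 21).
p = 10/21 = 0.476190… ≈ 0.4762 (to 4 d.p.).

0.4762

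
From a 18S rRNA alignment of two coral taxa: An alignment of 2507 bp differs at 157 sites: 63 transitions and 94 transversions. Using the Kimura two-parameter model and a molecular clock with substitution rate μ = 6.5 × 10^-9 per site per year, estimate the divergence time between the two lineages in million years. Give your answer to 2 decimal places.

P = 63/2507 ≈ 0.02513 and Q = 94/2507 ≈ 0.037495.
Under the Kimura two-parameter model, d = −½ ln(1 − 2P − Q) − ¼ ln(1 − 2Q).
1 − 2P − Q = 0.912245, giving −½ ln(0.912245) = 0.045923.
1 − 2Q = 0.92501, giving −¼ ln(0.92501) = 0.019488.
d = 0.045923 + 0.019488 = 0.065411.
Under a molecular clock d = 2μt, so t = d/(2μ) = 0.065411 / (2 × 6.5 × 10^-9) = 5.03 million years.

5.03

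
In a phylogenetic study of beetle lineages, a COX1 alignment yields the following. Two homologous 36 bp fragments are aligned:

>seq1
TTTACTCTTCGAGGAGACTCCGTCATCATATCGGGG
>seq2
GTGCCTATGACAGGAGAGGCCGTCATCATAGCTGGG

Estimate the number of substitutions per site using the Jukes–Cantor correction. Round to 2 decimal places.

The sequences differ at 11 of 36 sites, so p = 11/36 ≈ 0.305556.
d = −(3/4) ln(1 − 4p/3) = −0.75 ln(1 − 0.407408) = −0.75 ln(0.592592)
  = −0.75 × (-0.523249) = 0.392437 substitutions/site.

0.39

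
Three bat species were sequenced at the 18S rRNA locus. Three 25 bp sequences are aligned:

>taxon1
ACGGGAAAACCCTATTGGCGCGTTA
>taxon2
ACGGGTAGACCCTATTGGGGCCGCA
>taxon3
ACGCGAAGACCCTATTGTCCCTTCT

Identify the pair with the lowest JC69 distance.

taxon1–taxon2: 6/25 differ, p = 0.240, d = 0.289.
taxon1–taxon3: 7/25 differ, p = 0.280, d = 0.351.
taxon2–taxon3: 8/25 differ, p = 0.320, d = 0.417.
The smallest distance is between taxon1 and taxon2.

taxon1 and taxon2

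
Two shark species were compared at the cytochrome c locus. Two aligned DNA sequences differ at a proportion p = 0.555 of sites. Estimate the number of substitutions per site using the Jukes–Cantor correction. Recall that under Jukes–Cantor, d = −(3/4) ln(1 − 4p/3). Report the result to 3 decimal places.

1.010

d = −(3/4) ln(1 − 4p/3) = −0.75 ln(1 − 0.74) = −0.75 ln(0.26)
  = −0.75 × (-1.347074) = 1.010306 substitutions/site.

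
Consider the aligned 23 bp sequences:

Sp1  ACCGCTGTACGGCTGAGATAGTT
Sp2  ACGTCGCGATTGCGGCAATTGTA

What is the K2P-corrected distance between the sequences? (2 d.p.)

0.98

Of 23 sites, 2 differences are transitions and 10 are transversions, so P = 2/23 ≈ 0.086957 and Q = 10/23 ≈ 0.434783.
Under the Kimura two-parameter model, d = −½ ln(1 − 2P − Q) − ¼ ln(1 − 2Q).
1 − 2P − Q = 0.391303, giving −½ ln(0.391303) = 0.469137.
1 − 2Q = 0.130434, giving −¼ ln(0.130434) = 0.509222.
d = 0.469137 + 0.509222 = 0.978359.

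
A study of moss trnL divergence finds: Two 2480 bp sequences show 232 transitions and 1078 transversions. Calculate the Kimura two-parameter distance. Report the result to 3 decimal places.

0.995

P = 232/2480 ≈ 0.093548 and Q = 1078/2480 ≈ 0.434677.
Under the Kimura two-parameter model, d = −½ ln(1 − 2P − Q) − ¼ ln(1 − 2Q).
1 − 2P − Q = 0.378227, giving −½ ln(0.378227) = 0.486130.
1 − 2Q = 0.130646, giving −¼ ln(0.130646) = 0.508816.
d = 0.486130 + 0.508816 = 0.994946.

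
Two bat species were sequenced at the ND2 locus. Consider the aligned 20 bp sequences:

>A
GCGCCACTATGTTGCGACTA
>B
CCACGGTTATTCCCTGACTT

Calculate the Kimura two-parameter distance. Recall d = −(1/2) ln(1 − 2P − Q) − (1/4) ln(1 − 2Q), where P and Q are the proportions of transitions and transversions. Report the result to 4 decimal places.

1.1218

Of 20 sites, 6 differences are transitions and 5 are transversions, so P = 6/20 = 0.3 and Q = 5/20 = 0.25.
Under the Kimura two-parameter model, d = −½ ln(1 − 2P − Q) − ¼ ln(1 − 2Q).
1 − 2P − Q = 0.15, giving −½ ln(0.15) = 0.948560.
1 − 2Q = 0.5, giving −¼ ln(0.5) = 0.173287.
d = 0.948560 + 0.173287 = 1.121847.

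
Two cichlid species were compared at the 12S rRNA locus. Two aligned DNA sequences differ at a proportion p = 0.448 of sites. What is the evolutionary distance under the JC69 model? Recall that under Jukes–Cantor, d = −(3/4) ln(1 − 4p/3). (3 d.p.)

0.682

d = −(3/4) ln(1 − 4p/3) = −0.75 ln(1 − 0.597333) = −0.75 ln(0.402667)
  = −0.75 × (-0.909645) = 0.682234 substitutions/site.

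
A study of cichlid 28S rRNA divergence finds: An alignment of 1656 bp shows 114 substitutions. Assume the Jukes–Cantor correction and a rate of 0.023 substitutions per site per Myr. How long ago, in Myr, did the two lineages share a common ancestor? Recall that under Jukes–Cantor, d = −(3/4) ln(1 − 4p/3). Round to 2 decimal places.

p = 114/1656 ≈ 0.068841.
d = −(3/4) ln(1 − 4p/3) = −0.75 ln(1 − 0.091788) = −0.75 ln(0.908212)
  = −0.75 × (-0.096277) = 0.072208 substitutions/site.
Under a molecular clock d = 2μt, so t = d/(2μ) = 0.072208 / (2 × 0.023) = 1.57 Myr.

1.57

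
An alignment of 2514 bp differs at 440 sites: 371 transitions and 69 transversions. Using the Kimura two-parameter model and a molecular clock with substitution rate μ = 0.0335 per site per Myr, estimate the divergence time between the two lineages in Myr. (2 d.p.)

P = 371/2514 ≈ 0.147574 and Q = 69/2514 ≈ 0.027446.
Under the Kimura two-parameter model, d = −½ ln(1 − 2P − Q) − ¼ ln(1 − 2Q).
1 − 2P − Q = 0.677406, giving −½ ln(0.677406) = 0.194742.
1 − 2Q = 0.945108, giving −¼ ln(0.945108) = 0.014114.
d = 0.194742 + 0.014114 = 0.208856.
Under a molecular clock d = 2μt, so t = d/(2μ) = 0.208856 / (2 × 0.0335) = 3.12 Myr.

3.12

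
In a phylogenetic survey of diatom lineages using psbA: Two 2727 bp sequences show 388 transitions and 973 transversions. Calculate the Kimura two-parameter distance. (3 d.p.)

0.825

P = 388/2727 ≈ 0.142281 and Q = 973/2727 ≈ 0.356802.
Under the Kimura two-parameter model, d = −½ ln(1 − 2P − Q) − ¼ ln(1 − 2Q).
1 − 2P − Q = 0.358636, giving −½ ln(0.358636) = 0.512724.
1 − 2Q = 0.286396, giving −¼ ln(0.286396) = 0.312595.
d = 0.512724 + 0.312595 = 0.825319.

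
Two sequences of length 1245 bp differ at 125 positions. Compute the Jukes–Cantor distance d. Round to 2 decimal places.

0.11

p = 125/1245 ≈ 0.100402.
d = −(3/4) ln(1 − 4p/3) = −0.75 ln(1 − 0.133869) = −0.75 ln(0.866131)
  = −0.75 × (-0.143719) = 0.107789 substitutions/site.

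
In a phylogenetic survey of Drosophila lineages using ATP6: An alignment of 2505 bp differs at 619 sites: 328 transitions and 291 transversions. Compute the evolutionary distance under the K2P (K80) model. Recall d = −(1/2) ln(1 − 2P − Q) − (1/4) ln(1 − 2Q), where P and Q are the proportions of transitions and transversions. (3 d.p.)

P = 328/2505 ≈ 0.130938 and Q = 291/2505 ≈ 0.116168.
Under the Kimura two-parameter model, d = −½ ln(1 − 2P − Q) − ¼ ln(1 − 2Q).
1 − 2P − Q = 0.621956, giving −½ ln(0.621956) = 0.237443.
1 − 2Q = 0.767664, giving −¼ ln(0.767664) = 0.066101.
d = 0.237443 + 0.066101 = 0.303544.

0.304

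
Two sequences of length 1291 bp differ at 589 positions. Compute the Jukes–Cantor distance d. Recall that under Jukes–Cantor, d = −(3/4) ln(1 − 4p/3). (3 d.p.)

0.703

p = 589/1291 ≈ 0.456235.
d = −(3/4) ln(1 − 4p/3) = −0.75 ln(1 − 0.608313) = −0.75 ln(0.391687)
  = −0.75 × (-0.937292) = 0.702969 substitutions/site.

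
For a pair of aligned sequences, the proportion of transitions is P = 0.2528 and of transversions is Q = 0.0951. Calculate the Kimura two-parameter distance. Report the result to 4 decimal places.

0.5118

Under the Kimura two-parameter model, d = −½ ln(1 − 2P − Q) − ¼ ln(1 − 2Q).
1 − 2P − Q = 0.3993, giving −½ ln(0.3993) = 0.459021.
1 − 2Q = 0.8098, giving −¼ ln(0.8098) = 0.052742.
d = 0.459021 + 0.052742 = 0.511763.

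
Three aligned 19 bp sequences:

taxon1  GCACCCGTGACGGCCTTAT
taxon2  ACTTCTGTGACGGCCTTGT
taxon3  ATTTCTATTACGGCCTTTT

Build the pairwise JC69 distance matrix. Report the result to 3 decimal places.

taxon1–taxon2: 5/19 sites differ → p ≈ 0.263158, d = −0.75 ln(1 − 0.350877) = 0.324100 ≈ 0.324.
taxon1–taxon3: 8/19 sites differ → p ≈ 0.421053, d = −0.75 ln(1 − 0.561404) = 0.618132 ≈ 0.618.
taxon2–taxon3: 4/19 sites differ → p ≈ 0.210526, d = −0.75 ln(1 − 0.280701) = 0.247109 ≈ 0.247.

d(taxon1,taxon2) = 0.324, d(taxon1,taxon3) = 0.618, d(taxon2,taxon3) = 0.247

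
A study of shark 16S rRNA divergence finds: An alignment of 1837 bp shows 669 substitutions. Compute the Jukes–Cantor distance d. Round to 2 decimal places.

p = 669/1837 ≈ 0.364181.
d = −(3/4) ln(1 − 4p/3) = −0.75 ln(1 − 0.485575) = −0.75 ln(0.514425)
  = −0.75 × (-0.664706) = 0.498530 substitutions/site.

0.50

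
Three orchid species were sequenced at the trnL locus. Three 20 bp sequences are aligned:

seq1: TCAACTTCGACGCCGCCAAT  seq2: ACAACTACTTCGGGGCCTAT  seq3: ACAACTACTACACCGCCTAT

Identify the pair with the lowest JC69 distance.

seq1–seq2: 7/20 differ, p = 0.350, d = 0.471.
seq1–seq3: 5/20 differ, p = 0.250, d = 0.304.
seq2–seq3: 4/20 differ, p = 0.200, d = 0.233.
The smallest distance is between seq2 and seq3.

seq2 and seq3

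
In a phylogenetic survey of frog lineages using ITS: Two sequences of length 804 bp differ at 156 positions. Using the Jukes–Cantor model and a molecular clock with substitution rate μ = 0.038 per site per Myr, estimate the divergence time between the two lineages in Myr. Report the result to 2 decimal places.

p = 156/804 ≈ 0.19403.
d = −(3/4) ln(1 − 4p/3) = −0.75 ln(1 − 0.258707) = −0.75 ln(0.741293)
  = −0.75 × (-0.299359) = 0.224519 substitutions/site.
Under a molecular clock d = 2μt, so t = d/(2μ) = 0.224519 / (2 × 0.038) = 2.95 Myr.

2.95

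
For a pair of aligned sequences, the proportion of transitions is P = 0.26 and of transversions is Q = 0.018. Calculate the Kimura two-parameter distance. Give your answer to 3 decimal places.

0.395

Under the Kimura two-parameter model, d = −½ ln(1 − 2P − Q) − ¼ ln(1 − 2Q).
1 − 2P − Q = 0.462, giving −½ ln(0.462) = 0.386095.
1 − 2Q = 0.964, giving −¼ ln(0.964) = 0.009166.
d = 0.386095 + 0.009166 = 0.395261.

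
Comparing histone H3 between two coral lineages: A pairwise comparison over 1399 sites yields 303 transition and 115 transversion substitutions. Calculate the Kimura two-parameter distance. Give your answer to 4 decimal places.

0.4071

P = 303/1399 ≈ 0.216583 and Q = 115/1399 ≈ 0.082202.
Under the Kimura two-parameter model, d = −½ ln(1 − 2P − Q) − ¼ ln(1 − 2Q).
1 − 2P − Q = 0.484632, giving −½ ln(0.484632) = 0.362183.
1 − 2Q = 0.835596, giving −¼ ln(0.835596) = 0.044903.
d = 0.362183 + 0.044903 = 0.407086.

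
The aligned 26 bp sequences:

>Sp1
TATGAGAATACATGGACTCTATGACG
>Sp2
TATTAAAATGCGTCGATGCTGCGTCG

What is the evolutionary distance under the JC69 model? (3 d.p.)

The sequences differ at 10 of 26 sites (4, 6, 10, 12, 14, 17, 18, 21, 22, 24), so p = 10/26 ≈ 0.384615.
d = −(3/4) ln(1 − 4p/3) = −0.75 ln(1 − 0.51282) = −0.75 ln(0.48718)
  = −0.75 × (-0.719122) = 0.539342 substitutions/site.

0.539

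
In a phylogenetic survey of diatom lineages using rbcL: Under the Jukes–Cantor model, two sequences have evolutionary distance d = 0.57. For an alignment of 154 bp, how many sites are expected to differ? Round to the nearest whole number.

Invert JC69: p = (3/4)(1 − e^(−4d/3)) = 0.75 × (1 − e^(-0.76)) = 0.75 × (1 − 0.467666) = 0.399251.
Expected differing sites = pL ≈ 0.399251 × 154 = 61.484654 ≈ 61.

61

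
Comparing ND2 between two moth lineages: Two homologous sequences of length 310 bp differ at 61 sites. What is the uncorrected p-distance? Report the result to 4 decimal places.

0.1968

p = 61/310 = 0.196774… ≈ 0.1968 (to 4 d.p.).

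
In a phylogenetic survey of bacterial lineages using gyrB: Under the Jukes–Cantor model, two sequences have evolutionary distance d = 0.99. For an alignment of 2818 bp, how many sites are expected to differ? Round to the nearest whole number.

Invert JC69: p = (3/4)(1 − e^(−4d/3)) = 0.75 × (1 − e^(-1.32)) = 0.75 × (1 − 0.267135) = 0.549649.
Expected differing sites = pL ≈ 0.549649 × 2818 = 1548.910882 ≈ 1549.

1549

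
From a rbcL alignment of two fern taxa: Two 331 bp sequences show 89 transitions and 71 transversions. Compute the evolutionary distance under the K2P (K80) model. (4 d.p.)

P = 89/331 ≈ 0.268882 and Q = 71/331 ≈ 0.214502.
Under the Kimura two-parameter model, d = −½ ln(1 − 2P − Q) − ¼ ln(1 − 2Q).
1 − 2P − Q = 0.247734, giving −½ ln(0.247734) = 0.697700.
1 − 2Q = 0.570996, giving −¼ ln(0.570996) = 0.140093.
d = 0.697700 + 0.140093 = 0.837793.

0.8378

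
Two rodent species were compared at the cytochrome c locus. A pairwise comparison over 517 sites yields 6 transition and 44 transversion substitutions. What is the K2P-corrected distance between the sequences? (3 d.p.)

0.104

P = 6/517 ≈ 0.011605 and Q = 44/517 ≈ 0.085106.
Under the Kimura two-parameter model, d = −½ ln(1 − 2P − Q) − ¼ ln(1 − 2Q).
1 − 2P − Q = 0.891684, giving −½ ln(0.891684) = 0.057322.
1 − 2Q = 0.829788, giving −¼ ln(0.829788) = 0.046646.
d = 0.057322 + 0.046646 = 0.103968.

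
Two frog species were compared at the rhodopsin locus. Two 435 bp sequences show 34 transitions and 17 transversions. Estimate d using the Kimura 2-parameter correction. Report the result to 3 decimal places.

0.129

P = 34/435 ≈ 0.078161 and Q = 17/435 ≈ 0.03908.
Under the Kimura two-parameter model, d = −½ ln(1 − 2P − Q) − ¼ ln(1 − 2Q).
1 − 2P − Q = 0.804598, giving −½ ln(0.804598) = 0.108706.
1 − 2Q = 0.92184, giving −¼ ln(0.92184) = 0.020346.
d = 0.108706 + 0.020346 = 0.129052.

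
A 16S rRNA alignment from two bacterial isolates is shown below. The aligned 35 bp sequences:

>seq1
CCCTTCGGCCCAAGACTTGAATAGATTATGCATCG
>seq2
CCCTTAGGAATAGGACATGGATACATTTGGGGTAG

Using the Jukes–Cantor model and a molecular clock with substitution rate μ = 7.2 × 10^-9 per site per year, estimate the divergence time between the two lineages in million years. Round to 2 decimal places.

The sequences differ at 13 of 35 sites, so p = 13/35 ≈ 0.371429.
d = −(3/4) ln(1 − 4p/3) = −0.75 ln(1 − 0.495239) = −0.75 ln(0.504761)
  = −0.75 × (-0.683670) = 0.512753 substitutions/site.
Under a molecular clock d = 2μt, so t = d/(2μ) = 0.512753 / (2 × 7.2 × 10^-9) = 35.61 million years.

35.61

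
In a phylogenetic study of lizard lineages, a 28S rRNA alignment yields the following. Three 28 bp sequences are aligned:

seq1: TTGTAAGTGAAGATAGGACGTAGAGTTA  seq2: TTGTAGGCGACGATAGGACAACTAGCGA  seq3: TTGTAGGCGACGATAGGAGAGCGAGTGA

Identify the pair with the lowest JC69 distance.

seq2 and seq3

seq1–seq2: 9/28 differ, p = 0.321, d = 0.420.
seq1–seq3: 8/28 differ, p = 0.286, d = 0.360.
seq2–seq3: 4/28 differ, p = 0.143, d = 0.158.
The smallest distance is between seq2 and seq3.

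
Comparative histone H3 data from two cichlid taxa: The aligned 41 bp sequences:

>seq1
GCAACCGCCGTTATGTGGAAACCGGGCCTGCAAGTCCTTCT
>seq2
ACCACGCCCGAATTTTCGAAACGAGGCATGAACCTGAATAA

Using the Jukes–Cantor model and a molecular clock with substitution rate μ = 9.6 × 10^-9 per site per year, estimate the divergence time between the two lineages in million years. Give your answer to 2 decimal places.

41.05

The sequences differ at 20 of 41 sites, so p = 20/41 ≈ 0.487805.
d = −(3/4) ln(1 − 4p/3) = −0.75 ln(1 − 0.650407) = −0.75 ln(0.349593)
  = −0.75 × (-1.050986) = 0.788240 substitutions/site.
Under a molecular clock d = 2μt, so t = d/(2μ) = 0.788240 / (2 × 9.6 × 10^-9) = 41.05 million years.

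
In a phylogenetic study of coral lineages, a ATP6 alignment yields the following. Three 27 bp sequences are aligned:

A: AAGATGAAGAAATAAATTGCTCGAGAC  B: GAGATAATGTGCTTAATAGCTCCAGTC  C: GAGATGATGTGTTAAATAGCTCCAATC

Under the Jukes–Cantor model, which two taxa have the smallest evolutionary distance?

A–B: 10/27 differ, p = 0.370, d = 0.511.
A–C: 9/27 differ, p = 0.333, d = 0.441.
B–C: 4/27 differ, p = 0.148, d = 0.165.
The smallest distance is between B and C.

B and C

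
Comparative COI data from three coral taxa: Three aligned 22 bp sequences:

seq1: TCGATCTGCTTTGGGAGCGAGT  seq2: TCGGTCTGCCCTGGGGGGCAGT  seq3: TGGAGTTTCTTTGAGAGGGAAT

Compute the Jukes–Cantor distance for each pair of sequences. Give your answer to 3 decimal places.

d(seq1,seq2) = 0.339, d(seq1,seq3) = 0.414, d(seq2,seq3) = 0.824

seq1–seq2: 6/22 sites differ → p ≈ 0.272727, d = −0.75 ln(1 − 0.363636) = 0.338988 ≈ 0.339.
seq1–seq3: 7/22 sites differ → p ≈ 0.318182, d = −0.75 ln(1 − 0.424243) = 0.414052 ≈ 0.414.
seq2–seq3: 11/22 sites differ → p = 0.5, d = −0.75 ln(1 − 0.666667) = 0.823960 ≈ 0.824.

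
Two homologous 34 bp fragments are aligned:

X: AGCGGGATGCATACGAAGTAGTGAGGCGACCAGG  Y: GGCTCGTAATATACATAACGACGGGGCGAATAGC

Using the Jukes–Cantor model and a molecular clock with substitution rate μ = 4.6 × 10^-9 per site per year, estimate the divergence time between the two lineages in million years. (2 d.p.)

The sequences differ at 18 of 34 sites, so p = 18/34 ≈ 0.529412.
d = −(3/4) ln(1 − 4p/3) = −0.75 ln(1 − 0.705883) = −0.75 ln(0.294117)
  = −0.75 × (-1.223778) = 0.917834 substitutions/site.
Under a molecular clock d = 2μt, so t = d/(2μ) = 0.917834 / (2 × 4.6 × 10^-9) = 99.76 million years.

99.76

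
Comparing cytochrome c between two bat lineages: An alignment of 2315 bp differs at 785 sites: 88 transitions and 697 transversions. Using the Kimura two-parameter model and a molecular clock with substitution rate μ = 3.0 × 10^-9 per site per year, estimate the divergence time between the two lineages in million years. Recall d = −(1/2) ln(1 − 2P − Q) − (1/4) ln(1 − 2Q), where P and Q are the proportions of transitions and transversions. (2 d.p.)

P = 88/2315 ≈ 0.038013 and Q = 697/2315 ≈ 0.30108.
Under the Kimura two-parameter model, d = −½ ln(1 − 2P − Q) − ¼ ln(1 − 2Q).
1 − 2P − Q = 0.622894, giving −½ ln(0.622894) = 0.236689.
1 − 2Q = 0.39784, giving −¼ ln(0.39784) = 0.230426.
d = 0.236689 + 0.230426 = 0.467115.
Under a molecular clock d = 2μt, so t = d/(2μ) = 0.467115 / (2 × 3.0 × 10^-9) = 77.85 million years.

77.85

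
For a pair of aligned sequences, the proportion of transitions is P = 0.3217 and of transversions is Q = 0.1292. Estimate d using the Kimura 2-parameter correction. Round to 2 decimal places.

0.82

Under the Kimura two-parameter model, d = −½ ln(1 − 2P − Q) − ¼ ln(1 − 2Q).
1 − 2P − Q = 0.2274, giving −½ ln(0.2274) = 0.740522.
1 − 2Q = 0.7416, giving −¼ ln(0.7416) = 0.074736.
d = 0.740522 + 0.074736 = 0.815258.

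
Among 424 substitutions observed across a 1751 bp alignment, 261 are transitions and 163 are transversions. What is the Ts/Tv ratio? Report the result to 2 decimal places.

R = 261/163 = 1.601226… ≈ 1.60 (to 2 d.p.).

1.60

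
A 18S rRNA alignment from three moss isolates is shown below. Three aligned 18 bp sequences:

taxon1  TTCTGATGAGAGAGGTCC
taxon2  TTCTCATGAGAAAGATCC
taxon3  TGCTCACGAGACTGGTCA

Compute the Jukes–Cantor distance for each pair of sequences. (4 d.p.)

taxon1–taxon2: 3/18 sites differ → p ≈ 0.166667, d = −0.75 ln(1 − 0.222223) = 0.188487 ≈ 0.1885.
taxon1–taxon3: 6/18 sites differ → p ≈ 0.333333, d = −0.75 ln(1 − 0.444444) = 0.440839 ≈ 0.4408.
taxon2–taxon3: 6/18 sites differ → p ≈ 0.333333, d = −0.75 ln(1 − 0.444444) = 0.440839 ≈ 0.4408.

d(taxon1,taxon2) = 0.1885, d(taxon1,taxon3) = 0.4408, d(taxon2,taxon3) = 0.4408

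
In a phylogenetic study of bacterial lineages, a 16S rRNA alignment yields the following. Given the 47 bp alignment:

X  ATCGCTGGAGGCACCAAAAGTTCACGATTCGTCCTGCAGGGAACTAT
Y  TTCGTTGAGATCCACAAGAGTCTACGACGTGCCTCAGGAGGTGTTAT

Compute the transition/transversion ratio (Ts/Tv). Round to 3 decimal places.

2.429

Transitions are A↔G and C↔T; transversions are all other mismatches.
Transitions: 17. Transversions: 7.
R = 17/7 = 2.428571… ≈ 2.429 (to 3 d.p.).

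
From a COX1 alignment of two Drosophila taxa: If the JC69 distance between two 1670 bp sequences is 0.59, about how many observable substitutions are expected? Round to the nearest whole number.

682

Invert JC69: p = (3/4)(1 − e^(−4d/3)) = 0.75 × (1 − e^(-0.786667)) = 0.75 × (1 − 0.455360) = 0.408480.
Expected differing sites = pL ≈ 0.408480 × 1670 = 682.1616 ≈ 682.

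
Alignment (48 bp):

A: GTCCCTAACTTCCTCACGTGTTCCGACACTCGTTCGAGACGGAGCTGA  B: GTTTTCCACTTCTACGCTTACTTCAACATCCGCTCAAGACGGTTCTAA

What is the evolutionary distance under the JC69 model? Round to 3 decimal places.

The sequences differ at 20 of 48 sites, so p = 20/48 ≈ 0.416667.
d = −(3/4) ln(1 − 4p/3) = −0.75 ln(1 − 0.555556) = −0.75 ln(0.444444)
  = −0.75 × (-0.810931) = 0.608198 substitutions/site.

0.608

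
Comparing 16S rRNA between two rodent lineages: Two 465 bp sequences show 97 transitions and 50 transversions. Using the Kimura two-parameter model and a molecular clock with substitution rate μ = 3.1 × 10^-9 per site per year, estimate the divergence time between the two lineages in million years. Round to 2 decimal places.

P = 97/465 ≈ 0.208602 and Q = 50/465 ≈ 0.107527.
Under the Kimura two-parameter model, d = −½ ln(1 − 2P − Q) − ¼ ln(1 − 2Q).
1 − 2P − Q = 0.475269, giving −½ ln(0.475269) = 0.371937.
1 − 2Q = 0.784946, giving −¼ ln(0.784946) = 0.060535.
d = 0.371937 + 0.060535 = 0.432472.
Under a molecular clock d = 2μt, so t = d/(2μ) = 0.432472 / (2 × 3.1 × 10^-9) = 69.75 million years.

69.75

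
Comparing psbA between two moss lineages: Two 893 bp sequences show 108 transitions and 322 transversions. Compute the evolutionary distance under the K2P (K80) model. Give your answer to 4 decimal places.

P = 108/893 ≈ 0.120941 and Q = 322/893 ≈ 0.360582.
Under the Kimura two-parameter model, d = −½ ln(1 − 2P − Q) − ¼ ln(1 − 2Q).
1 − 2P − Q = 0.397536, giving −½ ln(0.397536) = 0.461235.
1 − 2Q = 0.278836, giving −¼ ln(0.278836) = 0.319283.
d = 0.461235 + 0.319283 = 0.780518.

0.7805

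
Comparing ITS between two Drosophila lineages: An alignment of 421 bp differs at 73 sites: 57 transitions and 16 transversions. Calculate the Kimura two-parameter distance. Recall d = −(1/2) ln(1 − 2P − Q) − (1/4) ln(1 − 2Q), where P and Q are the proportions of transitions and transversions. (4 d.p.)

0.2044

P = 57/421 ≈ 0.135392 and Q = 16/421 ≈ 0.038005.
Under the Kimura two-parameter model, d = −½ ln(1 − 2P − Q) − ¼ ln(1 − 2Q).
1 − 2P − Q = 0.691211, giving −½ ln(0.691211) = 0.184655.
1 − 2Q = 0.92399, giving −¼ ln(0.92399) = 0.019764.
d = 0.184655 + 0.019764 = 0.204419.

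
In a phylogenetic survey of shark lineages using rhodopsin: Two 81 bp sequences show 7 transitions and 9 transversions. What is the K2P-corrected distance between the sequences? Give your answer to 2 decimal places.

0.23

P = 7/81 ≈ 0.08642 and Q = 9/81 ≈ 0.111111.
Under the Kimura two-parameter model, d = −½ ln(1 − 2P − Q) − ¼ ln(1 − 2Q).
1 − 2P − Q = 0.716049, giving −½ ln(0.716049) = 0.167003.
1 − 2Q = 0.777778, giving −¼ ln(0.777778) = 0.062829.
d = 0.167003 + 0.062829 = 0.229832.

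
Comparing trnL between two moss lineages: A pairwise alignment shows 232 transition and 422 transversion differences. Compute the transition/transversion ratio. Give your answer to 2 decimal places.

0.55

R = 232/422 = 0.549763… ≈ 0.55 (to 2 d.p.).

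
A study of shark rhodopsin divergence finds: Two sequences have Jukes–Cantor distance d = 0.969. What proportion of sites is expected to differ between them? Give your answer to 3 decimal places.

0.544

p = (3/4)(1 − e^(−4d/3)) = 0.75 × (1 − e^(-1.292)) = 0.75 × (1 − 0.274721) = 0.543959.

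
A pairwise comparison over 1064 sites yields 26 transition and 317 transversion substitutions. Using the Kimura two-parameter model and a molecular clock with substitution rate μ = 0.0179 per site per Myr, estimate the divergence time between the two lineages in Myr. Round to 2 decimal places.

P = 26/1064 ≈ 0.024436 and Q = 317/1064 ≈ 0.297932.
Under the Kimura two-parameter model, d = −½ ln(1 − 2P − Q) − ¼ ln(1 − 2Q).
1 − 2P − Q = 0.653196, giving −½ ln(0.653196) = 0.212939.
1 − 2Q = 0.404136, giving −¼ ln(0.404136) = 0.226501.
d = 0.212939 + 0.226501 = 0.439440.
Under a molecular clock d = 2μt, so t = d/(2μ) = 0.439440 / (2 × 0.0179) = 12.27 Myr.

12.27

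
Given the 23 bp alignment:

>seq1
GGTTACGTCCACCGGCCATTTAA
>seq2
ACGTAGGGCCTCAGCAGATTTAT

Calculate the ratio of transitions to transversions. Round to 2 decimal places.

0.10

Transitions are A↔G and C↔T; transversions are all other mismatches.
Transitions: 1. Transversions: 10.
R = 1/10 = 0.10.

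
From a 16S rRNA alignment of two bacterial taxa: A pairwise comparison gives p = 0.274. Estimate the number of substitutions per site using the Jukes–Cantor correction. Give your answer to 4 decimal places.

d = −(3/4) ln(1 − 4p/3) = −0.75 ln(1 − 0.365333) = −0.75 ln(0.634667)
  = −0.75 × (-0.454655) = 0.340991 substitutions/site.

0.3410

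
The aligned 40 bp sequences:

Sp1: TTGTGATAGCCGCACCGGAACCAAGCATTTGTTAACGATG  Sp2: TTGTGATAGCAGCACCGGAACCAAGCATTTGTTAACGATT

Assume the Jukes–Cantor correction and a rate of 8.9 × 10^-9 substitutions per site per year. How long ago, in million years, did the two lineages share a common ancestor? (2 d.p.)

2.91

The sequences differ at 2 of 40 sites (11, 40), so p = 2/40 = 0.05.
d = −(3/4) ln(1 − 4p/3) = −0.75 ln(1 − 0.066667) = −0.75 ln(0.933333)
  = −0.75 × (-0.068993) = 0.051745 substitutions/site.
Under a molecular clock d = 2μt, so t = d/(2μ) = 0.051745 / (2 × 8.9 × 10^-9) = 2.91 million years.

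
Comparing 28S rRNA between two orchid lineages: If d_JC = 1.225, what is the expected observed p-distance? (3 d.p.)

0.604

p = (3/4)(1 − e^(−4d/3)) = 0.75 × (1 − e^(-1.633333)) = 0.75 × (1 − 0.195278) = 0.603542.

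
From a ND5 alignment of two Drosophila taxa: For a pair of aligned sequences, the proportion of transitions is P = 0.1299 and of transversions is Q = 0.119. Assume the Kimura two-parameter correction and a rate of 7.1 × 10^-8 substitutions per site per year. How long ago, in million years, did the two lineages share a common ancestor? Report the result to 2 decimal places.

2.15

Under the Kimura two-parameter model, d = −½ ln(1 − 2P − Q) − ¼ ln(1 − 2Q).
1 − 2P − Q = 0.6212, giving −½ ln(0.6212) = 0.238051.
1 − 2Q = 0.762, giving −¼ ln(0.762) = 0.067952.
d = 0.238051 + 0.067952 = 0.306003.
Under a molecular clock d = 2μt, so t = d/(2μ) = 0.306003 / (2 × 7.1 × 10^-8) = 2.15 million years.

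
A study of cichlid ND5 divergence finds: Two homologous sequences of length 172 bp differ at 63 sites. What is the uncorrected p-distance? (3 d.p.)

p = 63/172 = 0.366279… ≈ 0.366 (to 3 d.p.).

0.366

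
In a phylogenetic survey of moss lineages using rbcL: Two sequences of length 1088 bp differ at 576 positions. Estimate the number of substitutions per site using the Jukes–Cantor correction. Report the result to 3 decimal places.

p = 576/1088 ≈ 0.529412.
d = −(3/4) ln(1 − 4p/3) = −0.75 ln(1 − 0.705883) = −0.75 ln(0.294117)
  = −0.75 × (-1.223778) = 0.917834 substitutions/site.

0.918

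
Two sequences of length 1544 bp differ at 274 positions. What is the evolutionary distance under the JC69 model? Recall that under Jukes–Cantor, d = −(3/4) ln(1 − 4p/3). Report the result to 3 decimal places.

0.202

p = 274/1544 ≈ 0.177461.
d = −(3/4) ln(1 − 4p/3) = −0.75 ln(1 − 0.236615) = −0.75 ln(0.763385)
  = −0.75 × (-0.269993) = 0.202495 substitutions/site.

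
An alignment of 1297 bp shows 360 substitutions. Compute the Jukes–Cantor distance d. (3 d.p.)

p = 360/1297 ≈ 0.277564.
d = −(3/4) ln(1 − 4p/3) = −0.75 ln(1 − 0.370085) = −0.75 ln(0.629915)
  = −0.75 × (-0.462170) = 0.346628 substitutions/site.

0.347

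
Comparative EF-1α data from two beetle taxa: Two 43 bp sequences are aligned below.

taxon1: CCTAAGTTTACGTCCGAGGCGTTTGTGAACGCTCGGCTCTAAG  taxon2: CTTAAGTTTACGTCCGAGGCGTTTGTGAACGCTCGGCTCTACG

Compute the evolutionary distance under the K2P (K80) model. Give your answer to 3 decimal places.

Of 43 sites, 1 differences are transitions and 1 are transversions, so P = 1/43 ≈ 0.023256 and Q = 1/43 ≈ 0.023256.
Under the Kimura two-parameter model, d = −½ ln(1 − 2P − Q) − ¼ ln(1 − 2Q).
1 − 2P − Q = 0.930232, giving −½ ln(0.930232) = 0.036161.
1 − 2Q = 0.953488, giving −¼ ln(0.953488) = 0.011907.
d = 0.036161 + 0.011907 = 0.048068.

0.048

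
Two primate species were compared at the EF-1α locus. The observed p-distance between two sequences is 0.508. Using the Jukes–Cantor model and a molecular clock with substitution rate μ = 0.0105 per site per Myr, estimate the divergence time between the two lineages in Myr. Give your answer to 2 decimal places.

d = −(3/4) ln(1 − 4p/3) = −0.75 ln(1 − 0.677333) = −0.75 ln(0.322667)
  = −0.75 × (-1.131134) = 0.848351 substitutions/site.
Under a molecular clock d = 2μt, so t = d/(2μ) = 0.848351 / (2 × 0.0105) = 40.40 Myr.

40.40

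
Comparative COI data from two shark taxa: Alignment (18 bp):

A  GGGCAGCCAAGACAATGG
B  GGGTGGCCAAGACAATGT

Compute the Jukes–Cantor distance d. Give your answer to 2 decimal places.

0.19

The sequences differ at 3 of 18 sites (4, 5, 18), so p = 3/18 ≈ 0.166667.
d = −(3/4) ln(1 − 4p/3) = −0.75 ln(1 − 0.222223) = −0.75 ln(0.777777)
  = −0.75 × (-0.251315) = 0.188486 substitutions/site.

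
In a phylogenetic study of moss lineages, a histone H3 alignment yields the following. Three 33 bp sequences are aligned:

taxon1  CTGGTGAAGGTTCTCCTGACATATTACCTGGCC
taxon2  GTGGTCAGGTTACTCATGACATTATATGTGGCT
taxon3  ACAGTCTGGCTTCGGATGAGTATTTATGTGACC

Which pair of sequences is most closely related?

taxon1 and taxon2

taxon1–taxon2: 11/33 differ, p = 0.333, d = 0.441.
taxon1–taxon3: 17/33 differ, p = 0.515, d = 0.871.
taxon2–taxon3: 14/33 differ, p = 0.424, d = 0.625.
The smallest distance is between taxon1 and taxon2.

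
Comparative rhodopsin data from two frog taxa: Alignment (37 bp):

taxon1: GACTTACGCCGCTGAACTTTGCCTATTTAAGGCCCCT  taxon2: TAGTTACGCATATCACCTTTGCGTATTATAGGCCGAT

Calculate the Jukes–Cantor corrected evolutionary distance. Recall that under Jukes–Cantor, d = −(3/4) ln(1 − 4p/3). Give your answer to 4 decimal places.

The sequences differ at 12 of 37 sites, so p = 12/37 ≈ 0.324324.
d = −(3/4) ln(1 − 4p/3) = −0.75 ln(1 − 0.432432) = −0.75 ln(0.567568)
  = −0.75 × (-0.566395) = 0.424796 substitutions/site.

0.4248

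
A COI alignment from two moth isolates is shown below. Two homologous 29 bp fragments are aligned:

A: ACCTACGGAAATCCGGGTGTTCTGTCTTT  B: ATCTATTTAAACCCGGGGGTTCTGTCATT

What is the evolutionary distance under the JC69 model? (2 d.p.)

The sequences differ at 7 of 29 sites (2, 6, 7, 8, 12, 18, 27), so p = 7/29 ≈ 0.241379.
d = −(3/4) ln(1 − 4p/3) = −0.75 ln(1 − 0.321839) = −0.75 ln(0.678161)
  = −0.75 × (-0.388371) = 0.291278 substitutions/site.

0.29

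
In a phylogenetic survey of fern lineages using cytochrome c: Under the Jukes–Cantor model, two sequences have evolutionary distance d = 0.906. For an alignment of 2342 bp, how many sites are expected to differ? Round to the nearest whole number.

Invert JC69: p = (3/4)(1 − e^(−4d/3)) = 0.75 × (1 − e^(-1.208)) = 0.75 × (1 − 0.298794) = 0.525905.
Expected differing sites = pL ≈ 0.525905 × 2342 = 1231.66951 ≈ 1232.

1232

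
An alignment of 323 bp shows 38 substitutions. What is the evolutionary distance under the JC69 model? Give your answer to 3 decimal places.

p = 38/323 ≈ 0.117647.
d = −(3/4) ln(1 − 4p/3) = −0.75 ln(1 − 0.156863) = −0.75 ln(0.843137)
  = −0.75 × (-0.170626) = 0.127970 substitutions/site.

0.128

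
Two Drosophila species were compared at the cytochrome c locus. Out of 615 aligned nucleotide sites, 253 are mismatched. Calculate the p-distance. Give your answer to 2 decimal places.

p = 253/615 = 0.411382… ≈ 0.41 (to 2 d.p.).

0.41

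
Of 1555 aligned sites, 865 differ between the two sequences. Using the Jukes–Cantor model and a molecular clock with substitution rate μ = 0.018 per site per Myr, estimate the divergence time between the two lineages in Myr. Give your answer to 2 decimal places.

p = 865/1555 ≈ 0.55627.
d = −(3/4) ln(1 − 4p/3) = −0.75 ln(1 − 0.741693) = −0.75 ln(0.258307)
  = −0.75 × (-1.353606) = 1.015205 substitutions/site.
Under a molecular clock d = 2μt, so t = d/(2μ) = 1.015205 / (2 × 0.018) = 28.20 Myr.

28.20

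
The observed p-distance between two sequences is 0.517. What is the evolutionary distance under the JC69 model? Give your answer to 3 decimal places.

0.877

d = −(3/4) ln(1 − 4p/3) = −0.75 ln(1 − 0.689333) = −0.75 ln(0.310667)
  = −0.75 × (-1.169034) = 0.876776 substitutions/site.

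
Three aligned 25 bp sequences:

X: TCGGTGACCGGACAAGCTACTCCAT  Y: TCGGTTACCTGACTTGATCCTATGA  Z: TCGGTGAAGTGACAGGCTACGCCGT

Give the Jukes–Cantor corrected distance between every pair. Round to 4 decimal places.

d(X,Y) = 0.5716, d(X,Z) = 0.2892, d(Y,Z) = 0.6626

X–Y: 10/25 sites differ → p = 0.4, d = −0.75 ln(1 − 0.533333) = 0.571605 ≈ 0.5716.
X–Z: 6/25 sites differ → p = 0.24, d = −0.75 ln(1 − 0.32) = 0.289247 ≈ 0.2892.
Y–Z: 11/25 sites differ → p = 0.44, d = −0.75 ln(1 − 0.586667) = 0.662626 ≈ 0.6626.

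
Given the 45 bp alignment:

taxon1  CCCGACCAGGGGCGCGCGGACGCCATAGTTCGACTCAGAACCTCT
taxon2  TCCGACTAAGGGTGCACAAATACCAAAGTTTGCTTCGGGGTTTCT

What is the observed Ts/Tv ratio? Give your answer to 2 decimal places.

8.00

Transitions are A↔G and C↔T; transversions are all other mismatches.
Transitions: 16. Transversions: 2.
R = 16/2 = 8.00.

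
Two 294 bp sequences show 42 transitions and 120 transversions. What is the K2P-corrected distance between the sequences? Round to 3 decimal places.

P = 42/294 ≈ 0.142857 and Q = 120/294 ≈ 0.408163.
Under the Kimura two-parameter model, d = −½ ln(1 − 2P − Q) − ¼ ln(1 − 2Q).
1 − 2P − Q = 0.306123, giving −½ ln(0.306123) = 0.591884.
1 − 2Q = 0.183674, giving −¼ ln(0.183674) = 0.423648.
d = 0.591884 + 0.423648 = 1.015532.

1.016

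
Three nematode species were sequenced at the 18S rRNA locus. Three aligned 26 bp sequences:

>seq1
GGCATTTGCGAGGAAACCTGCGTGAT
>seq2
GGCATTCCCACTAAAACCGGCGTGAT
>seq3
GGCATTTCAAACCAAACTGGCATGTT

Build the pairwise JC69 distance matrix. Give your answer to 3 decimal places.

seq1–seq2: 7/26 sites differ → p ≈ 0.269231, d = −0.75 ln(1 − 0.358975) = 0.333515 ≈ 0.334.
seq1–seq3: 9/26 sites differ → p ≈ 0.346154, d = −0.75 ln(1 − 0.461539) = 0.464280 ≈ 0.464.
seq2–seq3: 8/26 sites differ → p ≈ 0.307692, d = −0.75 ln(1 − 0.410256) = 0.396050 ≈ 0.396.

d(seq1,seq2) = 0.334, d(seq1,seq3) = 0.464, d(seq2,seq3) = 0.396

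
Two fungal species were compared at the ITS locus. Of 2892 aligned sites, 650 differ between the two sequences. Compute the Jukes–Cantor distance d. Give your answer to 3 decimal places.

p = 650/2892 ≈ 0.224758.
d = −(3/4) ln(1 − 4p/3) = −0.75 ln(1 − 0.299677) = −0.75 ln(0.700323)
  = −0.75 × (-0.356214) = 0.267161 substitutions/site.

0.267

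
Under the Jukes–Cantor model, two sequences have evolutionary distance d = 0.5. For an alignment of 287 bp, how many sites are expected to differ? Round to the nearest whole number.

105

Invert JC69: p = (3/4)(1 − e^(−4d/3)) = 0.75 × (1 − e^(-0.666667)) = 0.75 × (1 − 0.513417) = 0.364937.
Expected differing sites = pL ≈ 0.364937 × 287 = 104.736919 ≈ 105.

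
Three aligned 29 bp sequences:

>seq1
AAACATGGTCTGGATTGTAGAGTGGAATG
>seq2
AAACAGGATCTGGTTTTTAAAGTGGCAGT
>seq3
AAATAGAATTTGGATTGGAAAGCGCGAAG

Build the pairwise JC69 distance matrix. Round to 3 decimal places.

d(seq1,seq2) = 0.344, d(seq1,seq3) = 0.529, d(seq2,seq3) = 0.529

seq1–seq2: 8/29 sites differ → p ≈ 0.275862, d = −0.75 ln(1 − 0.367816) = 0.343931 ≈ 0.344.
seq1–seq3: 11/29 sites differ → p ≈ 0.37931, d = −0.75 ln(1 − 0.505747) = 0.528531 ≈ 0.529.
seq2–seq3: 11/29 sites differ → p ≈ 0.37931, d = −0.75 ln(1 − 0.505747) = 0.528531 ≈ 0.529.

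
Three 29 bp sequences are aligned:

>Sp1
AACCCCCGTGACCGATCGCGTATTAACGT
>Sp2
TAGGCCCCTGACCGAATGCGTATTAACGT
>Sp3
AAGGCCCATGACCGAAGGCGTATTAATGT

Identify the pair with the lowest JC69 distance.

Sp1–Sp2: 6/29 differ, p = 0.207, d = 0.242.
Sp1–Sp3: 6/29 differ, p = 0.207, d = 0.242.
Sp2–Sp3: 4/29 differ, p = 0.138, d = 0.152.
The smallest distance is between Sp2 and Sp3.

Sp2 and Sp3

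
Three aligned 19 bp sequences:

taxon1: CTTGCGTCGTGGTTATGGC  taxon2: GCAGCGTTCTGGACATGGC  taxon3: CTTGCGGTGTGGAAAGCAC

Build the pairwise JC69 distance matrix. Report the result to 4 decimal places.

d(taxon1,taxon2) = 0.5068, d(taxon1,taxon3) = 0.5068, d(taxon2,taxon3) = 0.7489

taxon1–taxon2: 7/19 sites differ → p ≈ 0.368421, d = −0.75 ln(1 − 0.491228) = 0.506816 ≈ 0.5068.
taxon1–taxon3: 7/19 sites differ → p ≈ 0.368421, d = −0.75 ln(1 − 0.491228) = 0.506816 ≈ 0.5068.
taxon2–taxon3: 9/19 sites differ → p ≈ 0.473684, d = −0.75 ln(1 − 0.631579) = 0.748897 ≈ 0.7489.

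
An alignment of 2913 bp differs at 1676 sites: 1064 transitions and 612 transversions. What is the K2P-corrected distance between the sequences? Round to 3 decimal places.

P = 1064/2913 ≈ 0.365259 and Q = 612/2913 ≈ 0.210093.
Under the Kimura two-parameter model, d = −½ ln(1 − 2P − Q) − ¼ ln(1 − 2Q).
1 − 2P − Q = 0.059389, giving −½ ln(0.059389) = 1.411823.
1 − 2Q = 0.579814, giving −¼ ln(0.579814) = 0.136262.
d = 1.411823 + 0.136262 = 1.548085.

1.548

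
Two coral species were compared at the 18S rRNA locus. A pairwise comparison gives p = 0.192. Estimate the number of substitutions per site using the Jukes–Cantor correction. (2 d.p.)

d = −(3/4) ln(1 − 4p/3) = −0.75 ln(1 − 0.256) = −0.75 ln(0.744)
  = −0.75 × (-0.295714) = 0.221786 substitutions/site.

0.22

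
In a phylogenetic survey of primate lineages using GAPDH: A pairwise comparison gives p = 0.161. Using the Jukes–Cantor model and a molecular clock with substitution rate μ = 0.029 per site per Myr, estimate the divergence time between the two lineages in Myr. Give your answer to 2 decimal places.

d = −(3/4) ln(1 − 4p/3) = −0.75 ln(1 − 0.214667) = −0.75 ln(0.785333)
  = −0.75 × (-0.241647) = 0.181235 substitutions/site.
Under a molecular clock d = 2μt, so t = d/(2μ) = 0.181235 / (2 × 0.029) = 3.12 Myr.

3.12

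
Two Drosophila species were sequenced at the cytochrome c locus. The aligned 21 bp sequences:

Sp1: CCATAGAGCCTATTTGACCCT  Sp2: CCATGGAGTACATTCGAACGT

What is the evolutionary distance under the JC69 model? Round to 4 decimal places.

0.4408

The sequences differ at 7 of 21 sites (5, 9, 10, 11, 15, 18, 20), so p = 7/21 ≈ 0.333333.
d = −(3/4) ln(1 − 4p/3) = −0.75 ln(1 − 0.444444) = −0.75 ln(0.555556)
  = −0.75 × (-0.587786) = 0.440840 substitutions/site.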